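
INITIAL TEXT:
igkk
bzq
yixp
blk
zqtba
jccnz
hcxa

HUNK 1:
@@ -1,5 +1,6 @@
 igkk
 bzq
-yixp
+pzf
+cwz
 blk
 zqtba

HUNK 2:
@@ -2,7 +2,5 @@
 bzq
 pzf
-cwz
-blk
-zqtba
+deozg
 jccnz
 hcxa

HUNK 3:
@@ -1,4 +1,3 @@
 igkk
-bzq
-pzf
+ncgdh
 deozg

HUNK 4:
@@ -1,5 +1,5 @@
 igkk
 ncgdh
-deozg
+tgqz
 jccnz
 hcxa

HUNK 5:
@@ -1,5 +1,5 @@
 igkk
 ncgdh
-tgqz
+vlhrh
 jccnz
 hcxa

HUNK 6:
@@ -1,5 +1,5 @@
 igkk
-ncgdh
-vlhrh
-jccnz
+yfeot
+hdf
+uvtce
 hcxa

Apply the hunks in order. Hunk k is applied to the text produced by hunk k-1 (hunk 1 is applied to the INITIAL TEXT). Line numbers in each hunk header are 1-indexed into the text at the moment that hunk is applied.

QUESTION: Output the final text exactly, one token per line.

Hunk 1: at line 1 remove [yixp] add [pzf,cwz] -> 8 lines: igkk bzq pzf cwz blk zqtba jccnz hcxa
Hunk 2: at line 2 remove [cwz,blk,zqtba] add [deozg] -> 6 lines: igkk bzq pzf deozg jccnz hcxa
Hunk 3: at line 1 remove [bzq,pzf] add [ncgdh] -> 5 lines: igkk ncgdh deozg jccnz hcxa
Hunk 4: at line 1 remove [deozg] add [tgqz] -> 5 lines: igkk ncgdh tgqz jccnz hcxa
Hunk 5: at line 1 remove [tgqz] add [vlhrh] -> 5 lines: igkk ncgdh vlhrh jccnz hcxa
Hunk 6: at line 1 remove [ncgdh,vlhrh,jccnz] add [yfeot,hdf,uvtce] -> 5 lines: igkk yfeot hdf uvtce hcxa

Answer: igkk
yfeot
hdf
uvtce
hcxa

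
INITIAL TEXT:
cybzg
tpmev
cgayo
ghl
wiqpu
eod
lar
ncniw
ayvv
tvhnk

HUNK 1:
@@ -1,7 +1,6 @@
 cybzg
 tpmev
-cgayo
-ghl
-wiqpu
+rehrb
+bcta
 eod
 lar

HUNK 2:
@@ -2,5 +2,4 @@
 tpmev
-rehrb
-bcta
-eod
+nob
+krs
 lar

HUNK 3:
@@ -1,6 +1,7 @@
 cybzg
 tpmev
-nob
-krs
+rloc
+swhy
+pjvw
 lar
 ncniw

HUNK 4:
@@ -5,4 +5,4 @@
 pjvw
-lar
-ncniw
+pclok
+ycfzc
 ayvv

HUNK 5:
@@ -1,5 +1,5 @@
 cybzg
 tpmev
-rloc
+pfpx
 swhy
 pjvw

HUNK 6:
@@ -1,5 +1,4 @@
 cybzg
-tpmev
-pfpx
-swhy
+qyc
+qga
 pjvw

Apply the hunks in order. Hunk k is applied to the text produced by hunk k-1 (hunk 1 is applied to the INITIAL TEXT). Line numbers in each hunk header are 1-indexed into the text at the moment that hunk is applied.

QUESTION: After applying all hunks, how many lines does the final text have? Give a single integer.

Answer: 8

Derivation:
Hunk 1: at line 1 remove [cgayo,ghl,wiqpu] add [rehrb,bcta] -> 9 lines: cybzg tpmev rehrb bcta eod lar ncniw ayvv tvhnk
Hunk 2: at line 2 remove [rehrb,bcta,eod] add [nob,krs] -> 8 lines: cybzg tpmev nob krs lar ncniw ayvv tvhnk
Hunk 3: at line 1 remove [nob,krs] add [rloc,swhy,pjvw] -> 9 lines: cybzg tpmev rloc swhy pjvw lar ncniw ayvv tvhnk
Hunk 4: at line 5 remove [lar,ncniw] add [pclok,ycfzc] -> 9 lines: cybzg tpmev rloc swhy pjvw pclok ycfzc ayvv tvhnk
Hunk 5: at line 1 remove [rloc] add [pfpx] -> 9 lines: cybzg tpmev pfpx swhy pjvw pclok ycfzc ayvv tvhnk
Hunk 6: at line 1 remove [tpmev,pfpx,swhy] add [qyc,qga] -> 8 lines: cybzg qyc qga pjvw pclok ycfzc ayvv tvhnk
Final line count: 8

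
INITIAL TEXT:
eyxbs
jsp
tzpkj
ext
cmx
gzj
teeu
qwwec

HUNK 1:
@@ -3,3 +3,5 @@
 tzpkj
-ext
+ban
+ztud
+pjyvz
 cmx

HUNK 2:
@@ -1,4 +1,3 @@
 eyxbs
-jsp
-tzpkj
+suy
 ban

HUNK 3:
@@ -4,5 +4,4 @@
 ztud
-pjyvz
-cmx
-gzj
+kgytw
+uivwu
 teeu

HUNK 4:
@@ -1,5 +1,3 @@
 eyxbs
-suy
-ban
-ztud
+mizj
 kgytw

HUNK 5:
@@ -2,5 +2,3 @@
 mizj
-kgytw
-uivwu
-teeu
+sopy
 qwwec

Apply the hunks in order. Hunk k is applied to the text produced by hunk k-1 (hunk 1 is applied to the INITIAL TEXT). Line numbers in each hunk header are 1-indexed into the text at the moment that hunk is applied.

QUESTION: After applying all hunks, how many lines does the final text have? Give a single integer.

Answer: 4

Derivation:
Hunk 1: at line 3 remove [ext] add [ban,ztud,pjyvz] -> 10 lines: eyxbs jsp tzpkj ban ztud pjyvz cmx gzj teeu qwwec
Hunk 2: at line 1 remove [jsp,tzpkj] add [suy] -> 9 lines: eyxbs suy ban ztud pjyvz cmx gzj teeu qwwec
Hunk 3: at line 4 remove [pjyvz,cmx,gzj] add [kgytw,uivwu] -> 8 lines: eyxbs suy ban ztud kgytw uivwu teeu qwwec
Hunk 4: at line 1 remove [suy,ban,ztud] add [mizj] -> 6 lines: eyxbs mizj kgytw uivwu teeu qwwec
Hunk 5: at line 2 remove [kgytw,uivwu,teeu] add [sopy] -> 4 lines: eyxbs mizj sopy qwwec
Final line count: 4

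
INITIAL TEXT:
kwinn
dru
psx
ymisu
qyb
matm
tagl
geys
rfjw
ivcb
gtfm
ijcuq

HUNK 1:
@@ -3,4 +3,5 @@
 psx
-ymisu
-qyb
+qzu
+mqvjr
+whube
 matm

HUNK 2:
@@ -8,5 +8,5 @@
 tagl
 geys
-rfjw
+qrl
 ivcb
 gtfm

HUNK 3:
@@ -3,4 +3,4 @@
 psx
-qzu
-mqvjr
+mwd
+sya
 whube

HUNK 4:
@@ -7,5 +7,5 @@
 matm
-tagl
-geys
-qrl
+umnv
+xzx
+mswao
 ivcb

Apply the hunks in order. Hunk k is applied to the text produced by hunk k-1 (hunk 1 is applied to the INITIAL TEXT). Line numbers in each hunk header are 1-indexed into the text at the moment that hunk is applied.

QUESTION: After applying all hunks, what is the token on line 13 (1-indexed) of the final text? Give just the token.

Hunk 1: at line 3 remove [ymisu,qyb] add [qzu,mqvjr,whube] -> 13 lines: kwinn dru psx qzu mqvjr whube matm tagl geys rfjw ivcb gtfm ijcuq
Hunk 2: at line 8 remove [rfjw] add [qrl] -> 13 lines: kwinn dru psx qzu mqvjr whube matm tagl geys qrl ivcb gtfm ijcuq
Hunk 3: at line 3 remove [qzu,mqvjr] add [mwd,sya] -> 13 lines: kwinn dru psx mwd sya whube matm tagl geys qrl ivcb gtfm ijcuq
Hunk 4: at line 7 remove [tagl,geys,qrl] add [umnv,xzx,mswao] -> 13 lines: kwinn dru psx mwd sya whube matm umnv xzx mswao ivcb gtfm ijcuq
Final line 13: ijcuq

Answer: ijcuq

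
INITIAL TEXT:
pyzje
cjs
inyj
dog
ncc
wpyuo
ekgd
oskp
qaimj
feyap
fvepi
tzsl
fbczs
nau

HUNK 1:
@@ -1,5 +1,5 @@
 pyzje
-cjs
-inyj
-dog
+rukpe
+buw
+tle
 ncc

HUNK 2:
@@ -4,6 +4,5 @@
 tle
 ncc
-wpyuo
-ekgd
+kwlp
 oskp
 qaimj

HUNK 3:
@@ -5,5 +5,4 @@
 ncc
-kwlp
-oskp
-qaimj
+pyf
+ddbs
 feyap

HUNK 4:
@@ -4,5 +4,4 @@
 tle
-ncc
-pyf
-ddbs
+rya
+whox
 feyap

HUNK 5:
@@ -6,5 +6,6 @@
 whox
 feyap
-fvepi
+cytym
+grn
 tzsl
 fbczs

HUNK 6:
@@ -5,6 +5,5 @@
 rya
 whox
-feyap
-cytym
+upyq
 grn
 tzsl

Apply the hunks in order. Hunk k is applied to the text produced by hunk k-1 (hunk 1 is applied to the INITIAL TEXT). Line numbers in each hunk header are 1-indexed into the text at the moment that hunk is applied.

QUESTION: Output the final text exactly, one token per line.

Answer: pyzje
rukpe
buw
tle
rya
whox
upyq
grn
tzsl
fbczs
nau

Derivation:
Hunk 1: at line 1 remove [cjs,inyj,dog] add [rukpe,buw,tle] -> 14 lines: pyzje rukpe buw tle ncc wpyuo ekgd oskp qaimj feyap fvepi tzsl fbczs nau
Hunk 2: at line 4 remove [wpyuo,ekgd] add [kwlp] -> 13 lines: pyzje rukpe buw tle ncc kwlp oskp qaimj feyap fvepi tzsl fbczs nau
Hunk 3: at line 5 remove [kwlp,oskp,qaimj] add [pyf,ddbs] -> 12 lines: pyzje rukpe buw tle ncc pyf ddbs feyap fvepi tzsl fbczs nau
Hunk 4: at line 4 remove [ncc,pyf,ddbs] add [rya,whox] -> 11 lines: pyzje rukpe buw tle rya whox feyap fvepi tzsl fbczs nau
Hunk 5: at line 6 remove [fvepi] add [cytym,grn] -> 12 lines: pyzje rukpe buw tle rya whox feyap cytym grn tzsl fbczs nau
Hunk 6: at line 5 remove [feyap,cytym] add [upyq] -> 11 lines: pyzje rukpe buw tle rya whox upyq grn tzsl fbczs nau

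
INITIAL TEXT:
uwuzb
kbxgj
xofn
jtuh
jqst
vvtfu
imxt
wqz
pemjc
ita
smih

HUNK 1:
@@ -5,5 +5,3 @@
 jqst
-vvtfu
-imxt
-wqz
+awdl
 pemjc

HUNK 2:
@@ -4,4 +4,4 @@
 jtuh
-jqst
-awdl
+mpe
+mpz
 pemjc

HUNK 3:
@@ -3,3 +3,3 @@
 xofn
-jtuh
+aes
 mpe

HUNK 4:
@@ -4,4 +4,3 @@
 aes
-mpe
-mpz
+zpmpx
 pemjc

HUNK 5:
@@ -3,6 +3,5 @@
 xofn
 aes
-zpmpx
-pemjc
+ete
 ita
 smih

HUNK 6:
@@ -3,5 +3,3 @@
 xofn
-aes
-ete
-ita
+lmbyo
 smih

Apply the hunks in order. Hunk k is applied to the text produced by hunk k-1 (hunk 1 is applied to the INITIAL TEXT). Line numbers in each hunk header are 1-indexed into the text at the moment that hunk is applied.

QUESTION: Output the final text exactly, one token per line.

Answer: uwuzb
kbxgj
xofn
lmbyo
smih

Derivation:
Hunk 1: at line 5 remove [vvtfu,imxt,wqz] add [awdl] -> 9 lines: uwuzb kbxgj xofn jtuh jqst awdl pemjc ita smih
Hunk 2: at line 4 remove [jqst,awdl] add [mpe,mpz] -> 9 lines: uwuzb kbxgj xofn jtuh mpe mpz pemjc ita smih
Hunk 3: at line 3 remove [jtuh] add [aes] -> 9 lines: uwuzb kbxgj xofn aes mpe mpz pemjc ita smih
Hunk 4: at line 4 remove [mpe,mpz] add [zpmpx] -> 8 lines: uwuzb kbxgj xofn aes zpmpx pemjc ita smih
Hunk 5: at line 3 remove [zpmpx,pemjc] add [ete] -> 7 lines: uwuzb kbxgj xofn aes ete ita smih
Hunk 6: at line 3 remove [aes,ete,ita] add [lmbyo] -> 5 lines: uwuzb kbxgj xofn lmbyo smih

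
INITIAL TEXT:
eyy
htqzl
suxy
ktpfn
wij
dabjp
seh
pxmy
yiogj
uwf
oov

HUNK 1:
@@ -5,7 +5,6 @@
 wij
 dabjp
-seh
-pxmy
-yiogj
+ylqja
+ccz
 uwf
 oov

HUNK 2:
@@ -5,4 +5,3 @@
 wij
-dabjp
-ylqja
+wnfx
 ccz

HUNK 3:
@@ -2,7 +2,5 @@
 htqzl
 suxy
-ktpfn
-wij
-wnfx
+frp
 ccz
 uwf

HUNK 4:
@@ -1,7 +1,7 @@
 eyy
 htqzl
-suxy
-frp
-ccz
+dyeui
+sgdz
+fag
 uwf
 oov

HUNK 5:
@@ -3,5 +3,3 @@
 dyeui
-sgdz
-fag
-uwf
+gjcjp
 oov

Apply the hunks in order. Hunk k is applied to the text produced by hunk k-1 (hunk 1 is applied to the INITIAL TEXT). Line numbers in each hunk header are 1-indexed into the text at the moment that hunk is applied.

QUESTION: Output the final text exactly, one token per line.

Answer: eyy
htqzl
dyeui
gjcjp
oov

Derivation:
Hunk 1: at line 5 remove [seh,pxmy,yiogj] add [ylqja,ccz] -> 10 lines: eyy htqzl suxy ktpfn wij dabjp ylqja ccz uwf oov
Hunk 2: at line 5 remove [dabjp,ylqja] add [wnfx] -> 9 lines: eyy htqzl suxy ktpfn wij wnfx ccz uwf oov
Hunk 3: at line 2 remove [ktpfn,wij,wnfx] add [frp] -> 7 lines: eyy htqzl suxy frp ccz uwf oov
Hunk 4: at line 1 remove [suxy,frp,ccz] add [dyeui,sgdz,fag] -> 7 lines: eyy htqzl dyeui sgdz fag uwf oov
Hunk 5: at line 3 remove [sgdz,fag,uwf] add [gjcjp] -> 5 lines: eyy htqzl dyeui gjcjp oov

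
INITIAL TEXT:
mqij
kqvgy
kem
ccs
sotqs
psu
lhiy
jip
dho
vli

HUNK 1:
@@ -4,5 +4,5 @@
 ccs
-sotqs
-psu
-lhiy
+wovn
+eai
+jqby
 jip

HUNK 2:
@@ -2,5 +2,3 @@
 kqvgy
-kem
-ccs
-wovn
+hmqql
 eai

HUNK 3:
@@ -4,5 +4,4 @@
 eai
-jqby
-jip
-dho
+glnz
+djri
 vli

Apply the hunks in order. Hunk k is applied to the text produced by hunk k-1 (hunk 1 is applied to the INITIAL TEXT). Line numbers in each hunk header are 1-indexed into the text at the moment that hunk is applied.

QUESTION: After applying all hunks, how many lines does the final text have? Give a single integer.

Hunk 1: at line 4 remove [sotqs,psu,lhiy] add [wovn,eai,jqby] -> 10 lines: mqij kqvgy kem ccs wovn eai jqby jip dho vli
Hunk 2: at line 2 remove [kem,ccs,wovn] add [hmqql] -> 8 lines: mqij kqvgy hmqql eai jqby jip dho vli
Hunk 3: at line 4 remove [jqby,jip,dho] add [glnz,djri] -> 7 lines: mqij kqvgy hmqql eai glnz djri vli
Final line count: 7

Answer: 7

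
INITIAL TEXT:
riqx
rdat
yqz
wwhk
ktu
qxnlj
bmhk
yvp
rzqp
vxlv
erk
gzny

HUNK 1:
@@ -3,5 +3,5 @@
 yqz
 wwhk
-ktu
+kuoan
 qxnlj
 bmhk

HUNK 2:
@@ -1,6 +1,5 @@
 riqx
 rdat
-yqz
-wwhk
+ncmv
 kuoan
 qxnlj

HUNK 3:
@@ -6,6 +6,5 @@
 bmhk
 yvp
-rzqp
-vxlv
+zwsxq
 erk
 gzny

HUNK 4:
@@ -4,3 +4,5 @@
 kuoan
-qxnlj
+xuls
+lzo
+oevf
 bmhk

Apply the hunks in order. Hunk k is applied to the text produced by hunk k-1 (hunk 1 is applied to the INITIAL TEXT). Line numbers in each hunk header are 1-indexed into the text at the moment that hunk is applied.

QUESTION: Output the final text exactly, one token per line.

Answer: riqx
rdat
ncmv
kuoan
xuls
lzo
oevf
bmhk
yvp
zwsxq
erk
gzny

Derivation:
Hunk 1: at line 3 remove [ktu] add [kuoan] -> 12 lines: riqx rdat yqz wwhk kuoan qxnlj bmhk yvp rzqp vxlv erk gzny
Hunk 2: at line 1 remove [yqz,wwhk] add [ncmv] -> 11 lines: riqx rdat ncmv kuoan qxnlj bmhk yvp rzqp vxlv erk gzny
Hunk 3: at line 6 remove [rzqp,vxlv] add [zwsxq] -> 10 lines: riqx rdat ncmv kuoan qxnlj bmhk yvp zwsxq erk gzny
Hunk 4: at line 4 remove [qxnlj] add [xuls,lzo,oevf] -> 12 lines: riqx rdat ncmv kuoan xuls lzo oevf bmhk yvp zwsxq erk gzny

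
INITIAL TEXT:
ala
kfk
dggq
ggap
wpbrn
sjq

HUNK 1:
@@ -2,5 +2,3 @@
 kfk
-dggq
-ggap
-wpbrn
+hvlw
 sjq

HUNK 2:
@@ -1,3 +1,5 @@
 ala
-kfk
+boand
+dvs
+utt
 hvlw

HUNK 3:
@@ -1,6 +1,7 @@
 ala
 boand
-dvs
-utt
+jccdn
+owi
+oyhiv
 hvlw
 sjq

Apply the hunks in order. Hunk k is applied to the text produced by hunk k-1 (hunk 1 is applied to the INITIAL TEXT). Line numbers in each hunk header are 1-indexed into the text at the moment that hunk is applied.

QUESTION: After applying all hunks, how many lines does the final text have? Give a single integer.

Answer: 7

Derivation:
Hunk 1: at line 2 remove [dggq,ggap,wpbrn] add [hvlw] -> 4 lines: ala kfk hvlw sjq
Hunk 2: at line 1 remove [kfk] add [boand,dvs,utt] -> 6 lines: ala boand dvs utt hvlw sjq
Hunk 3: at line 1 remove [dvs,utt] add [jccdn,owi,oyhiv] -> 7 lines: ala boand jccdn owi oyhiv hvlw sjq
Final line count: 7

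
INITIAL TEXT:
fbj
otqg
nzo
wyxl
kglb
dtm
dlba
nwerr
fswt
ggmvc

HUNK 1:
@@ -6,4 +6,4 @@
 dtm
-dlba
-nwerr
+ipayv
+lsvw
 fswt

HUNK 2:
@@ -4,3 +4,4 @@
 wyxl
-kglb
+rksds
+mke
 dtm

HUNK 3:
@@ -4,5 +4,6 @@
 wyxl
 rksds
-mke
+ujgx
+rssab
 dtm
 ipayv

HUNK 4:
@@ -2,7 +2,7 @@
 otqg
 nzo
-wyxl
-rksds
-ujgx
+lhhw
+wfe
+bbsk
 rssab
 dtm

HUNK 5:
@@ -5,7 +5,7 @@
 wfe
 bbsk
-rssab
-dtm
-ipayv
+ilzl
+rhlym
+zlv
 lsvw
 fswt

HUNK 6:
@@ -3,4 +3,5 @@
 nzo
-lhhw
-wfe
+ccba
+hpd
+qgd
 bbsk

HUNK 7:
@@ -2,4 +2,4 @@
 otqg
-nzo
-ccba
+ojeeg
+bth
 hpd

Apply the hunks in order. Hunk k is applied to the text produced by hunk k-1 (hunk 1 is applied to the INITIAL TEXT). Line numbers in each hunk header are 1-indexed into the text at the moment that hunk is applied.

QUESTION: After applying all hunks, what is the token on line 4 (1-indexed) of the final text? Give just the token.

Hunk 1: at line 6 remove [dlba,nwerr] add [ipayv,lsvw] -> 10 lines: fbj otqg nzo wyxl kglb dtm ipayv lsvw fswt ggmvc
Hunk 2: at line 4 remove [kglb] add [rksds,mke] -> 11 lines: fbj otqg nzo wyxl rksds mke dtm ipayv lsvw fswt ggmvc
Hunk 3: at line 4 remove [mke] add [ujgx,rssab] -> 12 lines: fbj otqg nzo wyxl rksds ujgx rssab dtm ipayv lsvw fswt ggmvc
Hunk 4: at line 2 remove [wyxl,rksds,ujgx] add [lhhw,wfe,bbsk] -> 12 lines: fbj otqg nzo lhhw wfe bbsk rssab dtm ipayv lsvw fswt ggmvc
Hunk 5: at line 5 remove [rssab,dtm,ipayv] add [ilzl,rhlym,zlv] -> 12 lines: fbj otqg nzo lhhw wfe bbsk ilzl rhlym zlv lsvw fswt ggmvc
Hunk 6: at line 3 remove [lhhw,wfe] add [ccba,hpd,qgd] -> 13 lines: fbj otqg nzo ccba hpd qgd bbsk ilzl rhlym zlv lsvw fswt ggmvc
Hunk 7: at line 2 remove [nzo,ccba] add [ojeeg,bth] -> 13 lines: fbj otqg ojeeg bth hpd qgd bbsk ilzl rhlym zlv lsvw fswt ggmvc
Final line 4: bth

Answer: bth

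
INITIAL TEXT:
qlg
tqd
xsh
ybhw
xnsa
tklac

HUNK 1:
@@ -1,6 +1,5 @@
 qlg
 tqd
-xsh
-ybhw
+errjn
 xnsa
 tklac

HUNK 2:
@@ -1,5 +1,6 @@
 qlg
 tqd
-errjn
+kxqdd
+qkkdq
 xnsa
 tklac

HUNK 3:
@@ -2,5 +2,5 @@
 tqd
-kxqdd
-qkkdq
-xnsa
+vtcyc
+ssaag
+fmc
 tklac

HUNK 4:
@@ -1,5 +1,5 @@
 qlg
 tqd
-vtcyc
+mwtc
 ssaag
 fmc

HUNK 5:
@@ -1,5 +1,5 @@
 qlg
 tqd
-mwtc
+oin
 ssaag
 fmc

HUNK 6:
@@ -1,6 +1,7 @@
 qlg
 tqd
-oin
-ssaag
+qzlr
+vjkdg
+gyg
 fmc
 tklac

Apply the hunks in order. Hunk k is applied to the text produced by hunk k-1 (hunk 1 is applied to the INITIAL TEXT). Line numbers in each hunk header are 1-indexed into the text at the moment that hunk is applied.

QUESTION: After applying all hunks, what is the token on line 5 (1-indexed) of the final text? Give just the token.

Answer: gyg

Derivation:
Hunk 1: at line 1 remove [xsh,ybhw] add [errjn] -> 5 lines: qlg tqd errjn xnsa tklac
Hunk 2: at line 1 remove [errjn] add [kxqdd,qkkdq] -> 6 lines: qlg tqd kxqdd qkkdq xnsa tklac
Hunk 3: at line 2 remove [kxqdd,qkkdq,xnsa] add [vtcyc,ssaag,fmc] -> 6 lines: qlg tqd vtcyc ssaag fmc tklac
Hunk 4: at line 1 remove [vtcyc] add [mwtc] -> 6 lines: qlg tqd mwtc ssaag fmc tklac
Hunk 5: at line 1 remove [mwtc] add [oin] -> 6 lines: qlg tqd oin ssaag fmc tklac
Hunk 6: at line 1 remove [oin,ssaag] add [qzlr,vjkdg,gyg] -> 7 lines: qlg tqd qzlr vjkdg gyg fmc tklac
Final line 5: gyg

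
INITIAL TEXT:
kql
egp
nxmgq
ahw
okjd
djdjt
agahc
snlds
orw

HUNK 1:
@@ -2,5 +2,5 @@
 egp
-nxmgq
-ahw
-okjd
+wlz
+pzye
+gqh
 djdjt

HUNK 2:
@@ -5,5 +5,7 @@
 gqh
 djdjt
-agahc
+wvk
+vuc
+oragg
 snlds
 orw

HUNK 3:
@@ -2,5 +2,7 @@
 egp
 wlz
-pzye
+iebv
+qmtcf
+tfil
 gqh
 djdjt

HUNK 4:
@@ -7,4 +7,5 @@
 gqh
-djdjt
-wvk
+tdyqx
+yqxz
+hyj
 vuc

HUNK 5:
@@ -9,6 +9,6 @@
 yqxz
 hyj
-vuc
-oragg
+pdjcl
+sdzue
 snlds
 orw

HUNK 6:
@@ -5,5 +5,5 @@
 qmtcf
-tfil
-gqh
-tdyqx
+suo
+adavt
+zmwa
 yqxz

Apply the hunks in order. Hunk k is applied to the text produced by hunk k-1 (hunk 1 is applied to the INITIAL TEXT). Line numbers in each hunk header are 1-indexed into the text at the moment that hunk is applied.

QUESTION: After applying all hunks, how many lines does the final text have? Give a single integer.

Answer: 14

Derivation:
Hunk 1: at line 2 remove [nxmgq,ahw,okjd] add [wlz,pzye,gqh] -> 9 lines: kql egp wlz pzye gqh djdjt agahc snlds orw
Hunk 2: at line 5 remove [agahc] add [wvk,vuc,oragg] -> 11 lines: kql egp wlz pzye gqh djdjt wvk vuc oragg snlds orw
Hunk 3: at line 2 remove [pzye] add [iebv,qmtcf,tfil] -> 13 lines: kql egp wlz iebv qmtcf tfil gqh djdjt wvk vuc oragg snlds orw
Hunk 4: at line 7 remove [djdjt,wvk] add [tdyqx,yqxz,hyj] -> 14 lines: kql egp wlz iebv qmtcf tfil gqh tdyqx yqxz hyj vuc oragg snlds orw
Hunk 5: at line 9 remove [vuc,oragg] add [pdjcl,sdzue] -> 14 lines: kql egp wlz iebv qmtcf tfil gqh tdyqx yqxz hyj pdjcl sdzue snlds orw
Hunk 6: at line 5 remove [tfil,gqh,tdyqx] add [suo,adavt,zmwa] -> 14 lines: kql egp wlz iebv qmtcf suo adavt zmwa yqxz hyj pdjcl sdzue snlds orw
Final line count: 14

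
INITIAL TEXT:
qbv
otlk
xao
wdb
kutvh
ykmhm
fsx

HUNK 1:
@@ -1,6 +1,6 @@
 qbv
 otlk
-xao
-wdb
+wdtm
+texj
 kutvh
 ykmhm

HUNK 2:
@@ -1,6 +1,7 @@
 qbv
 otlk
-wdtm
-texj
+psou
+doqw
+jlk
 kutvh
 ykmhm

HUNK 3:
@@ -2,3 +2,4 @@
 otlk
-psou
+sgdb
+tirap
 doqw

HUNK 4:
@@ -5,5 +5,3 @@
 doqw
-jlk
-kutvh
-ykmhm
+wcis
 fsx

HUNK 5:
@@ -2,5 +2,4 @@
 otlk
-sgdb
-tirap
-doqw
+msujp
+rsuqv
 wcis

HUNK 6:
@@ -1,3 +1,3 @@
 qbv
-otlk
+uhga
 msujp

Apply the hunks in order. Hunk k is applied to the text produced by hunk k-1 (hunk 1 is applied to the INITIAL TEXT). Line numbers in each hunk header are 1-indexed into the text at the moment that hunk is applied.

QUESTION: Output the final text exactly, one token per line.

Answer: qbv
uhga
msujp
rsuqv
wcis
fsx

Derivation:
Hunk 1: at line 1 remove [xao,wdb] add [wdtm,texj] -> 7 lines: qbv otlk wdtm texj kutvh ykmhm fsx
Hunk 2: at line 1 remove [wdtm,texj] add [psou,doqw,jlk] -> 8 lines: qbv otlk psou doqw jlk kutvh ykmhm fsx
Hunk 3: at line 2 remove [psou] add [sgdb,tirap] -> 9 lines: qbv otlk sgdb tirap doqw jlk kutvh ykmhm fsx
Hunk 4: at line 5 remove [jlk,kutvh,ykmhm] add [wcis] -> 7 lines: qbv otlk sgdb tirap doqw wcis fsx
Hunk 5: at line 2 remove [sgdb,tirap,doqw] add [msujp,rsuqv] -> 6 lines: qbv otlk msujp rsuqv wcis fsx
Hunk 6: at line 1 remove [otlk] add [uhga] -> 6 lines: qbv uhga msujp rsuqv wcis fsx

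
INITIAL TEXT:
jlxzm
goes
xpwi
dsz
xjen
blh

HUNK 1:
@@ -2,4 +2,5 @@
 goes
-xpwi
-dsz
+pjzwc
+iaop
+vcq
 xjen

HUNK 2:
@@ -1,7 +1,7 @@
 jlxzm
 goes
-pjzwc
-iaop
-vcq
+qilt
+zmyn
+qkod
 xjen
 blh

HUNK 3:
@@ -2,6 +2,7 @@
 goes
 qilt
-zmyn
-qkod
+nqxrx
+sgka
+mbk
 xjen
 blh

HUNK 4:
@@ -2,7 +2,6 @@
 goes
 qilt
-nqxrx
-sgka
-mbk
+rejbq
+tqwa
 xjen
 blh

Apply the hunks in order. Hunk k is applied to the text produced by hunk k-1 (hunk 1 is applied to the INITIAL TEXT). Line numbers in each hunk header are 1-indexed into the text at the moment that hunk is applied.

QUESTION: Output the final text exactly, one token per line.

Answer: jlxzm
goes
qilt
rejbq
tqwa
xjen
blh

Derivation:
Hunk 1: at line 2 remove [xpwi,dsz] add [pjzwc,iaop,vcq] -> 7 lines: jlxzm goes pjzwc iaop vcq xjen blh
Hunk 2: at line 1 remove [pjzwc,iaop,vcq] add [qilt,zmyn,qkod] -> 7 lines: jlxzm goes qilt zmyn qkod xjen blh
Hunk 3: at line 2 remove [zmyn,qkod] add [nqxrx,sgka,mbk] -> 8 lines: jlxzm goes qilt nqxrx sgka mbk xjen blh
Hunk 4: at line 2 remove [nqxrx,sgka,mbk] add [rejbq,tqwa] -> 7 lines: jlxzm goes qilt rejbq tqwa xjen blh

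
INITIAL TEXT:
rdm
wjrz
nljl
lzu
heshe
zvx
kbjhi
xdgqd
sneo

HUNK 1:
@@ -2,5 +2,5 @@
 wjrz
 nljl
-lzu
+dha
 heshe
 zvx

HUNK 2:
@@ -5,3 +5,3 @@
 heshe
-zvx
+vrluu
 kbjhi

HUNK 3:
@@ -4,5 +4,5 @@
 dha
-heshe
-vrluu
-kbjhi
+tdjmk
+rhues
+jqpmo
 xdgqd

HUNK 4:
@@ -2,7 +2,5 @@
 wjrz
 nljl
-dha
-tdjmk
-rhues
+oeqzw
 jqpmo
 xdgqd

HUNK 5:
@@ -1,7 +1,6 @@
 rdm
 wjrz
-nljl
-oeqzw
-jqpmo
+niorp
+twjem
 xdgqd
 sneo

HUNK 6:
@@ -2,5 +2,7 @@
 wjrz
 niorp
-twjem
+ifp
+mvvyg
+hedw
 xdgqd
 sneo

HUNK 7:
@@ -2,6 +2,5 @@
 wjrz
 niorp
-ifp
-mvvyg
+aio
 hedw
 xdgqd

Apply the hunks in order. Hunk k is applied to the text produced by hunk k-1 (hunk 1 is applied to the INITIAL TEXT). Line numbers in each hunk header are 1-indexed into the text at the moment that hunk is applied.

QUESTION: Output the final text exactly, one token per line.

Hunk 1: at line 2 remove [lzu] add [dha] -> 9 lines: rdm wjrz nljl dha heshe zvx kbjhi xdgqd sneo
Hunk 2: at line 5 remove [zvx] add [vrluu] -> 9 lines: rdm wjrz nljl dha heshe vrluu kbjhi xdgqd sneo
Hunk 3: at line 4 remove [heshe,vrluu,kbjhi] add [tdjmk,rhues,jqpmo] -> 9 lines: rdm wjrz nljl dha tdjmk rhues jqpmo xdgqd sneo
Hunk 4: at line 2 remove [dha,tdjmk,rhues] add [oeqzw] -> 7 lines: rdm wjrz nljl oeqzw jqpmo xdgqd sneo
Hunk 5: at line 1 remove [nljl,oeqzw,jqpmo] add [niorp,twjem] -> 6 lines: rdm wjrz niorp twjem xdgqd sneo
Hunk 6: at line 2 remove [twjem] add [ifp,mvvyg,hedw] -> 8 lines: rdm wjrz niorp ifp mvvyg hedw xdgqd sneo
Hunk 7: at line 2 remove [ifp,mvvyg] add [aio] -> 7 lines: rdm wjrz niorp aio hedw xdgqd sneo

Answer: rdm
wjrz
niorp
aio
hedw
xdgqd
sneo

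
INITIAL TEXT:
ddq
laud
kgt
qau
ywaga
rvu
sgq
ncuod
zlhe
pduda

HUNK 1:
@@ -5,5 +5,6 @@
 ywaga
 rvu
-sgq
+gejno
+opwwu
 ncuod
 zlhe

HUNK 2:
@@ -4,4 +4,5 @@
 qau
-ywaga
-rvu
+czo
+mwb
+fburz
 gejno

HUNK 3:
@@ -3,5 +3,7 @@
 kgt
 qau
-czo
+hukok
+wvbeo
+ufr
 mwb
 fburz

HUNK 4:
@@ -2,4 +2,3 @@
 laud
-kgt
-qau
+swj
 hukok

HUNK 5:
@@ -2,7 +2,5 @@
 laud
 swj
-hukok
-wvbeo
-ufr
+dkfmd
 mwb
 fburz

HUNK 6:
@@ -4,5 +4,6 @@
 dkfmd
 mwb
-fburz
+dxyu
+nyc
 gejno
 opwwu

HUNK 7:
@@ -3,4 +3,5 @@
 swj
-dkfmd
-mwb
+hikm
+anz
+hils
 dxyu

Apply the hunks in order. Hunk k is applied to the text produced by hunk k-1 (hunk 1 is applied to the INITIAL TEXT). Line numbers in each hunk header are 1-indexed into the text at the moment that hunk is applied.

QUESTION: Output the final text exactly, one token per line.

Answer: ddq
laud
swj
hikm
anz
hils
dxyu
nyc
gejno
opwwu
ncuod
zlhe
pduda

Derivation:
Hunk 1: at line 5 remove [sgq] add [gejno,opwwu] -> 11 lines: ddq laud kgt qau ywaga rvu gejno opwwu ncuod zlhe pduda
Hunk 2: at line 4 remove [ywaga,rvu] add [czo,mwb,fburz] -> 12 lines: ddq laud kgt qau czo mwb fburz gejno opwwu ncuod zlhe pduda
Hunk 3: at line 3 remove [czo] add [hukok,wvbeo,ufr] -> 14 lines: ddq laud kgt qau hukok wvbeo ufr mwb fburz gejno opwwu ncuod zlhe pduda
Hunk 4: at line 2 remove [kgt,qau] add [swj] -> 13 lines: ddq laud swj hukok wvbeo ufr mwb fburz gejno opwwu ncuod zlhe pduda
Hunk 5: at line 2 remove [hukok,wvbeo,ufr] add [dkfmd] -> 11 lines: ddq laud swj dkfmd mwb fburz gejno opwwu ncuod zlhe pduda
Hunk 6: at line 4 remove [fburz] add [dxyu,nyc] -> 12 lines: ddq laud swj dkfmd mwb dxyu nyc gejno opwwu ncuod zlhe pduda
Hunk 7: at line 3 remove [dkfmd,mwb] add [hikm,anz,hils] -> 13 lines: ddq laud swj hikm anz hils dxyu nyc gejno opwwu ncuod zlhe pduda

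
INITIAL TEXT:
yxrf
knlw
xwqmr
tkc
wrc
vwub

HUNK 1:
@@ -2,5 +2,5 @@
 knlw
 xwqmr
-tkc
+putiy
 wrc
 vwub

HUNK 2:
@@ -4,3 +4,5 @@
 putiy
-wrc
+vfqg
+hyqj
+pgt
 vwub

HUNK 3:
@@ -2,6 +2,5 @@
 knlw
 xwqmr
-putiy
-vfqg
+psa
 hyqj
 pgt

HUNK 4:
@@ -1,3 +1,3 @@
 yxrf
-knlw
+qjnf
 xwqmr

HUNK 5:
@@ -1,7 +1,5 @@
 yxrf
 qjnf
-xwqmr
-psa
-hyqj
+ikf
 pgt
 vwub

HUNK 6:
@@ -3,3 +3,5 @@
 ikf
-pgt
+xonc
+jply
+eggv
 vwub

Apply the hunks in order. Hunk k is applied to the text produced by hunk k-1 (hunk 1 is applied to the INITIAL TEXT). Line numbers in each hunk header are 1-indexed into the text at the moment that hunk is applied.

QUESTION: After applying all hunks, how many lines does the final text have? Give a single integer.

Answer: 7

Derivation:
Hunk 1: at line 2 remove [tkc] add [putiy] -> 6 lines: yxrf knlw xwqmr putiy wrc vwub
Hunk 2: at line 4 remove [wrc] add [vfqg,hyqj,pgt] -> 8 lines: yxrf knlw xwqmr putiy vfqg hyqj pgt vwub
Hunk 3: at line 2 remove [putiy,vfqg] add [psa] -> 7 lines: yxrf knlw xwqmr psa hyqj pgt vwub
Hunk 4: at line 1 remove [knlw] add [qjnf] -> 7 lines: yxrf qjnf xwqmr psa hyqj pgt vwub
Hunk 5: at line 1 remove [xwqmr,psa,hyqj] add [ikf] -> 5 lines: yxrf qjnf ikf pgt vwub
Hunk 6: at line 3 remove [pgt] add [xonc,jply,eggv] -> 7 lines: yxrf qjnf ikf xonc jply eggv vwub
Final line count: 7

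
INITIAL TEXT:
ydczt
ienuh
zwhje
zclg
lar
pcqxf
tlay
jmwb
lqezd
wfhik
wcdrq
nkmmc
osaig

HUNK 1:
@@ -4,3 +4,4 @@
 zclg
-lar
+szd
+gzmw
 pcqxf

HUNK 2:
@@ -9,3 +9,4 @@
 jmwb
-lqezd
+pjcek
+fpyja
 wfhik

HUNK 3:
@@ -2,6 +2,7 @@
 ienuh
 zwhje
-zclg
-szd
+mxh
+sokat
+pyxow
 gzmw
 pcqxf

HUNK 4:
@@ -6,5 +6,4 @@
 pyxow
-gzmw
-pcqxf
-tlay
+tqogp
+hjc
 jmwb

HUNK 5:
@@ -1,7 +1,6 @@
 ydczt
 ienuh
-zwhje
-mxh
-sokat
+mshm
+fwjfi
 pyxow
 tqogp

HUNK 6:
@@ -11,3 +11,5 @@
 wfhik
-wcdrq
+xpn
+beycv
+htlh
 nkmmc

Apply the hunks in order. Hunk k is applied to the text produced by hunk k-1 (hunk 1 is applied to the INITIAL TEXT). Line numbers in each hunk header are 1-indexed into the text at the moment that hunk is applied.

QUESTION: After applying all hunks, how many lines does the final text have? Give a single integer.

Answer: 16

Derivation:
Hunk 1: at line 4 remove [lar] add [szd,gzmw] -> 14 lines: ydczt ienuh zwhje zclg szd gzmw pcqxf tlay jmwb lqezd wfhik wcdrq nkmmc osaig
Hunk 2: at line 9 remove [lqezd] add [pjcek,fpyja] -> 15 lines: ydczt ienuh zwhje zclg szd gzmw pcqxf tlay jmwb pjcek fpyja wfhik wcdrq nkmmc osaig
Hunk 3: at line 2 remove [zclg,szd] add [mxh,sokat,pyxow] -> 16 lines: ydczt ienuh zwhje mxh sokat pyxow gzmw pcqxf tlay jmwb pjcek fpyja wfhik wcdrq nkmmc osaig
Hunk 4: at line 6 remove [gzmw,pcqxf,tlay] add [tqogp,hjc] -> 15 lines: ydczt ienuh zwhje mxh sokat pyxow tqogp hjc jmwb pjcek fpyja wfhik wcdrq nkmmc osaig
Hunk 5: at line 1 remove [zwhje,mxh,sokat] add [mshm,fwjfi] -> 14 lines: ydczt ienuh mshm fwjfi pyxow tqogp hjc jmwb pjcek fpyja wfhik wcdrq nkmmc osaig
Hunk 6: at line 11 remove [wcdrq] add [xpn,beycv,htlh] -> 16 lines: ydczt ienuh mshm fwjfi pyxow tqogp hjc jmwb pjcek fpyja wfhik xpn beycv htlh nkmmc osaig
Final line count: 16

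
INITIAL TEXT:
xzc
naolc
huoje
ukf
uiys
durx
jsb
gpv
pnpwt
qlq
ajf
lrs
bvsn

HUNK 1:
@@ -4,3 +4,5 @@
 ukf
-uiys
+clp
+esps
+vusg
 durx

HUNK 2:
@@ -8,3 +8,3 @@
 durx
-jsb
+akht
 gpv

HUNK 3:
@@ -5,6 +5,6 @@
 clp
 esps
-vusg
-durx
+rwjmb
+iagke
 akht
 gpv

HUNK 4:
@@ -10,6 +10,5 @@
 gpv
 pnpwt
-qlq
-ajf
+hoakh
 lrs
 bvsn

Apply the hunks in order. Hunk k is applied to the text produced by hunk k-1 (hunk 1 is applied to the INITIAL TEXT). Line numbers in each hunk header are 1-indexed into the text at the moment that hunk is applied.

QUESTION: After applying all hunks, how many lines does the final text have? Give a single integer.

Hunk 1: at line 4 remove [uiys] add [clp,esps,vusg] -> 15 lines: xzc naolc huoje ukf clp esps vusg durx jsb gpv pnpwt qlq ajf lrs bvsn
Hunk 2: at line 8 remove [jsb] add [akht] -> 15 lines: xzc naolc huoje ukf clp esps vusg durx akht gpv pnpwt qlq ajf lrs bvsn
Hunk 3: at line 5 remove [vusg,durx] add [rwjmb,iagke] -> 15 lines: xzc naolc huoje ukf clp esps rwjmb iagke akht gpv pnpwt qlq ajf lrs bvsn
Hunk 4: at line 10 remove [qlq,ajf] add [hoakh] -> 14 lines: xzc naolc huoje ukf clp esps rwjmb iagke akht gpv pnpwt hoakh lrs bvsn
Final line count: 14

Answer: 14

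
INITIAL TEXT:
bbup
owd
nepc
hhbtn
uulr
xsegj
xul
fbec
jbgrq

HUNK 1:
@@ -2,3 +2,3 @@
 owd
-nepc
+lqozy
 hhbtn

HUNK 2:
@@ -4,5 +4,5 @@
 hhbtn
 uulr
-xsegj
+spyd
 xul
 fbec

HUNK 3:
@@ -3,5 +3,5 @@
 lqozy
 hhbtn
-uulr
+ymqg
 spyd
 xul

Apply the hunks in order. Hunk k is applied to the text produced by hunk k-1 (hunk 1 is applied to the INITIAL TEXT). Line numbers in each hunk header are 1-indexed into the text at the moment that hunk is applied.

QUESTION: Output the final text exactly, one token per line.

Answer: bbup
owd
lqozy
hhbtn
ymqg
spyd
xul
fbec
jbgrq

Derivation:
Hunk 1: at line 2 remove [nepc] add [lqozy] -> 9 lines: bbup owd lqozy hhbtn uulr xsegj xul fbec jbgrq
Hunk 2: at line 4 remove [xsegj] add [spyd] -> 9 lines: bbup owd lqozy hhbtn uulr spyd xul fbec jbgrq
Hunk 3: at line 3 remove [uulr] add [ymqg] -> 9 lines: bbup owd lqozy hhbtn ymqg spyd xul fbec jbgrq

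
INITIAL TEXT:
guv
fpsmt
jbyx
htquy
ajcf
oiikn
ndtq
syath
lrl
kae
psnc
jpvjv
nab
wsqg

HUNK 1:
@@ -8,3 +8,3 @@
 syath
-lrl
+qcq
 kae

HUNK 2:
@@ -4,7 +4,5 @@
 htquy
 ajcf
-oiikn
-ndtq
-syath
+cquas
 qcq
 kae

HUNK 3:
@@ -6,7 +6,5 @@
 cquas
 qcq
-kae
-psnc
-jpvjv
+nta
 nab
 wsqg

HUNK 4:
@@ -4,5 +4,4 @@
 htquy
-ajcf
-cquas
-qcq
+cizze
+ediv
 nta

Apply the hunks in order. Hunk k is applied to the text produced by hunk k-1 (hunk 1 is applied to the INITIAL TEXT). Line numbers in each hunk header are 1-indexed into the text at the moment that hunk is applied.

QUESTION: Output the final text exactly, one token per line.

Hunk 1: at line 8 remove [lrl] add [qcq] -> 14 lines: guv fpsmt jbyx htquy ajcf oiikn ndtq syath qcq kae psnc jpvjv nab wsqg
Hunk 2: at line 4 remove [oiikn,ndtq,syath] add [cquas] -> 12 lines: guv fpsmt jbyx htquy ajcf cquas qcq kae psnc jpvjv nab wsqg
Hunk 3: at line 6 remove [kae,psnc,jpvjv] add [nta] -> 10 lines: guv fpsmt jbyx htquy ajcf cquas qcq nta nab wsqg
Hunk 4: at line 4 remove [ajcf,cquas,qcq] add [cizze,ediv] -> 9 lines: guv fpsmt jbyx htquy cizze ediv nta nab wsqg

Answer: guv
fpsmt
jbyx
htquy
cizze
ediv
nta
nab
wsqg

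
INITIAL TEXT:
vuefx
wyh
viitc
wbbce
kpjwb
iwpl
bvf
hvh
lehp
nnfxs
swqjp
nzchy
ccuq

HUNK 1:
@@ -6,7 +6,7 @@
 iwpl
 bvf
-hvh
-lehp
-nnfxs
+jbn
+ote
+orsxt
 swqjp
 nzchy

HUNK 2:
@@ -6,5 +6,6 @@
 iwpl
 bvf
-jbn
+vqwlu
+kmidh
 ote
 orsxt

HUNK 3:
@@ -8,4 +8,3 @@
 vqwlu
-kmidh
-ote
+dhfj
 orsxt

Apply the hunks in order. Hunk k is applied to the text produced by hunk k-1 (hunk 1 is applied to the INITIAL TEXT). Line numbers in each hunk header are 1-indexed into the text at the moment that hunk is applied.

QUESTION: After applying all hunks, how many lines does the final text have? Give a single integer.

Hunk 1: at line 6 remove [hvh,lehp,nnfxs] add [jbn,ote,orsxt] -> 13 lines: vuefx wyh viitc wbbce kpjwb iwpl bvf jbn ote orsxt swqjp nzchy ccuq
Hunk 2: at line 6 remove [jbn] add [vqwlu,kmidh] -> 14 lines: vuefx wyh viitc wbbce kpjwb iwpl bvf vqwlu kmidh ote orsxt swqjp nzchy ccuq
Hunk 3: at line 8 remove [kmidh,ote] add [dhfj] -> 13 lines: vuefx wyh viitc wbbce kpjwb iwpl bvf vqwlu dhfj orsxt swqjp nzchy ccuq
Final line count: 13

Answer: 13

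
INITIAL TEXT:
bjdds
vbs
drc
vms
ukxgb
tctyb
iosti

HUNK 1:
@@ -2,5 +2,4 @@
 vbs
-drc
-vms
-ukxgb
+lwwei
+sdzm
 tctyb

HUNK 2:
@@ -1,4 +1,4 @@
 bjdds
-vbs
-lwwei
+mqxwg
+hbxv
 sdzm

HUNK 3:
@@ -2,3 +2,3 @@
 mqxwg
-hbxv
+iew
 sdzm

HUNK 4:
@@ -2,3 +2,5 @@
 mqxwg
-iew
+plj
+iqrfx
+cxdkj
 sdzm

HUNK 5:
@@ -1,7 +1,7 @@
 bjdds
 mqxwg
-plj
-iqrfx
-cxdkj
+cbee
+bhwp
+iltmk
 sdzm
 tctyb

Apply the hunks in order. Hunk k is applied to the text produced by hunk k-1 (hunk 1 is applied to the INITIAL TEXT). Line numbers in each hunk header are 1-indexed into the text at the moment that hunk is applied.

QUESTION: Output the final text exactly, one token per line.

Hunk 1: at line 2 remove [drc,vms,ukxgb] add [lwwei,sdzm] -> 6 lines: bjdds vbs lwwei sdzm tctyb iosti
Hunk 2: at line 1 remove [vbs,lwwei] add [mqxwg,hbxv] -> 6 lines: bjdds mqxwg hbxv sdzm tctyb iosti
Hunk 3: at line 2 remove [hbxv] add [iew] -> 6 lines: bjdds mqxwg iew sdzm tctyb iosti
Hunk 4: at line 2 remove [iew] add [plj,iqrfx,cxdkj] -> 8 lines: bjdds mqxwg plj iqrfx cxdkj sdzm tctyb iosti
Hunk 5: at line 1 remove [plj,iqrfx,cxdkj] add [cbee,bhwp,iltmk] -> 8 lines: bjdds mqxwg cbee bhwp iltmk sdzm tctyb iosti

Answer: bjdds
mqxwg
cbee
bhwp
iltmk
sdzm
tctyb
iosti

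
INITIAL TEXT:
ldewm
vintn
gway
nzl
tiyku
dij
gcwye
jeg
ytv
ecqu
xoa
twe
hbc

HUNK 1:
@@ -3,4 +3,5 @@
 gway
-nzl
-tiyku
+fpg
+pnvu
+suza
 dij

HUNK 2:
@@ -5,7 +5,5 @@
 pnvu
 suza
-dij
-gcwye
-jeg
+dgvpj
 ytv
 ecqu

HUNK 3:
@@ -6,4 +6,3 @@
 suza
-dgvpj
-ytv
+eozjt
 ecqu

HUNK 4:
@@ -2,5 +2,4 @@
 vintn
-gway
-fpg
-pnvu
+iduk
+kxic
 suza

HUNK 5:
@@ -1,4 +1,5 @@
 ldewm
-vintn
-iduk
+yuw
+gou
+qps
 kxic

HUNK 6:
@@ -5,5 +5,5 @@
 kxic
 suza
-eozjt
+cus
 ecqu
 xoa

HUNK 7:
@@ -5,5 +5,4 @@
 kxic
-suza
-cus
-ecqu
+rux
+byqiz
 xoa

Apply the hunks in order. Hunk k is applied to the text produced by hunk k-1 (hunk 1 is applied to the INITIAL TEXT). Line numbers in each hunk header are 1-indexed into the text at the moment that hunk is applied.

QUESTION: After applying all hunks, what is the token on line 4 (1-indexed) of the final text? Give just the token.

Hunk 1: at line 3 remove [nzl,tiyku] add [fpg,pnvu,suza] -> 14 lines: ldewm vintn gway fpg pnvu suza dij gcwye jeg ytv ecqu xoa twe hbc
Hunk 2: at line 5 remove [dij,gcwye,jeg] add [dgvpj] -> 12 lines: ldewm vintn gway fpg pnvu suza dgvpj ytv ecqu xoa twe hbc
Hunk 3: at line 6 remove [dgvpj,ytv] add [eozjt] -> 11 lines: ldewm vintn gway fpg pnvu suza eozjt ecqu xoa twe hbc
Hunk 4: at line 2 remove [gway,fpg,pnvu] add [iduk,kxic] -> 10 lines: ldewm vintn iduk kxic suza eozjt ecqu xoa twe hbc
Hunk 5: at line 1 remove [vintn,iduk] add [yuw,gou,qps] -> 11 lines: ldewm yuw gou qps kxic suza eozjt ecqu xoa twe hbc
Hunk 6: at line 5 remove [eozjt] add [cus] -> 11 lines: ldewm yuw gou qps kxic suza cus ecqu xoa twe hbc
Hunk 7: at line 5 remove [suza,cus,ecqu] add [rux,byqiz] -> 10 lines: ldewm yuw gou qps kxic rux byqiz xoa twe hbc
Final line 4: qps

Answer: qps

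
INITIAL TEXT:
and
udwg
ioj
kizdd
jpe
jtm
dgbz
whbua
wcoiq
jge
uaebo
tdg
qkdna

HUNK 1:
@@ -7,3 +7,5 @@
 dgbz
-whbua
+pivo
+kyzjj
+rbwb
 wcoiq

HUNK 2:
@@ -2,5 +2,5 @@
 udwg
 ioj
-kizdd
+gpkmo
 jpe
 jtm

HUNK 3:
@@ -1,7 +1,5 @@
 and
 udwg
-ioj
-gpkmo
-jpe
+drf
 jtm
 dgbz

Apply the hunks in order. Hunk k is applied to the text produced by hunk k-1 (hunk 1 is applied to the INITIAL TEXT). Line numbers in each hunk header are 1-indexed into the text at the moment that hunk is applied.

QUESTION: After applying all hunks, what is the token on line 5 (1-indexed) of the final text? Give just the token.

Hunk 1: at line 7 remove [whbua] add [pivo,kyzjj,rbwb] -> 15 lines: and udwg ioj kizdd jpe jtm dgbz pivo kyzjj rbwb wcoiq jge uaebo tdg qkdna
Hunk 2: at line 2 remove [kizdd] add [gpkmo] -> 15 lines: and udwg ioj gpkmo jpe jtm dgbz pivo kyzjj rbwb wcoiq jge uaebo tdg qkdna
Hunk 3: at line 1 remove [ioj,gpkmo,jpe] add [drf] -> 13 lines: and udwg drf jtm dgbz pivo kyzjj rbwb wcoiq jge uaebo tdg qkdna
Final line 5: dgbz

Answer: dgbz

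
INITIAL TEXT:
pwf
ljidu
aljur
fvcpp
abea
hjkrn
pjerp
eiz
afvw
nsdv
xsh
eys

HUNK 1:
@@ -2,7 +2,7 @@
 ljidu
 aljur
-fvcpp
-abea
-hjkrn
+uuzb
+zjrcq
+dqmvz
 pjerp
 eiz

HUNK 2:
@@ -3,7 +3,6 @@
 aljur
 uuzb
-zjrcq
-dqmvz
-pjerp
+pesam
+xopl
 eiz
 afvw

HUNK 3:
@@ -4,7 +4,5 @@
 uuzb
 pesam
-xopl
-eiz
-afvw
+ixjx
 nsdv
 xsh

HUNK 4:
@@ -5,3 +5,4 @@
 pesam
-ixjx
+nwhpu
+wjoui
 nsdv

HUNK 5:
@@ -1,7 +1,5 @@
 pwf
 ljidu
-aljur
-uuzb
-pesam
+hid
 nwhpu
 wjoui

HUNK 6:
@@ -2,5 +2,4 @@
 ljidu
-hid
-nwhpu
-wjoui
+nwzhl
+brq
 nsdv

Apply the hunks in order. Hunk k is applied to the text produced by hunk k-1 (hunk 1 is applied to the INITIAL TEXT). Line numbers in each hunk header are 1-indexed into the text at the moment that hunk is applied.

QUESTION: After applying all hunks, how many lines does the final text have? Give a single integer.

Hunk 1: at line 2 remove [fvcpp,abea,hjkrn] add [uuzb,zjrcq,dqmvz] -> 12 lines: pwf ljidu aljur uuzb zjrcq dqmvz pjerp eiz afvw nsdv xsh eys
Hunk 2: at line 3 remove [zjrcq,dqmvz,pjerp] add [pesam,xopl] -> 11 lines: pwf ljidu aljur uuzb pesam xopl eiz afvw nsdv xsh eys
Hunk 3: at line 4 remove [xopl,eiz,afvw] add [ixjx] -> 9 lines: pwf ljidu aljur uuzb pesam ixjx nsdv xsh eys
Hunk 4: at line 5 remove [ixjx] add [nwhpu,wjoui] -> 10 lines: pwf ljidu aljur uuzb pesam nwhpu wjoui nsdv xsh eys
Hunk 5: at line 1 remove [aljur,uuzb,pesam] add [hid] -> 8 lines: pwf ljidu hid nwhpu wjoui nsdv xsh eys
Hunk 6: at line 2 remove [hid,nwhpu,wjoui] add [nwzhl,brq] -> 7 lines: pwf ljidu nwzhl brq nsdv xsh eys
Final line count: 7

Answer: 7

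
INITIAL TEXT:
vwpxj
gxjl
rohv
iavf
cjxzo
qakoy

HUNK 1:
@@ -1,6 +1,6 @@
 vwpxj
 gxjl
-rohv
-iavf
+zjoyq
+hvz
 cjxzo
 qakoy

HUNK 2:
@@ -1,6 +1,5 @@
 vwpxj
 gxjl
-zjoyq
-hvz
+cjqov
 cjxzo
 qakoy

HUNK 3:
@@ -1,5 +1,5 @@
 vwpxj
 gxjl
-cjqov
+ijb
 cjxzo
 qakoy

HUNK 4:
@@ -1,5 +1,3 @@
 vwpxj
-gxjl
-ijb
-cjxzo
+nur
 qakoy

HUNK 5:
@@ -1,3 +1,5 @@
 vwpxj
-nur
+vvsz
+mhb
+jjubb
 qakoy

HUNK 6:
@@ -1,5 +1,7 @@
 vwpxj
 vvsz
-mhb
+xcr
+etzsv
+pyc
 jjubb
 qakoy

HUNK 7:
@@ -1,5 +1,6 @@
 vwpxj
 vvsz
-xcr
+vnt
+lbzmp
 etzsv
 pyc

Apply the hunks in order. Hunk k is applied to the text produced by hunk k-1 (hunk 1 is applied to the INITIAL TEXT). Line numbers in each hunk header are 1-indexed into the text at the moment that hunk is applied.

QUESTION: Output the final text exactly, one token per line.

Hunk 1: at line 1 remove [rohv,iavf] add [zjoyq,hvz] -> 6 lines: vwpxj gxjl zjoyq hvz cjxzo qakoy
Hunk 2: at line 1 remove [zjoyq,hvz] add [cjqov] -> 5 lines: vwpxj gxjl cjqov cjxzo qakoy
Hunk 3: at line 1 remove [cjqov] add [ijb] -> 5 lines: vwpxj gxjl ijb cjxzo qakoy
Hunk 4: at line 1 remove [gxjl,ijb,cjxzo] add [nur] -> 3 lines: vwpxj nur qakoy
Hunk 5: at line 1 remove [nur] add [vvsz,mhb,jjubb] -> 5 lines: vwpxj vvsz mhb jjubb qakoy
Hunk 6: at line 1 remove [mhb] add [xcr,etzsv,pyc] -> 7 lines: vwpxj vvsz xcr etzsv pyc jjubb qakoy
Hunk 7: at line 1 remove [xcr] add [vnt,lbzmp] -> 8 lines: vwpxj vvsz vnt lbzmp etzsv pyc jjubb qakoy

Answer: vwpxj
vvsz
vnt
lbzmp
etzsv
pyc
jjubb
qakoy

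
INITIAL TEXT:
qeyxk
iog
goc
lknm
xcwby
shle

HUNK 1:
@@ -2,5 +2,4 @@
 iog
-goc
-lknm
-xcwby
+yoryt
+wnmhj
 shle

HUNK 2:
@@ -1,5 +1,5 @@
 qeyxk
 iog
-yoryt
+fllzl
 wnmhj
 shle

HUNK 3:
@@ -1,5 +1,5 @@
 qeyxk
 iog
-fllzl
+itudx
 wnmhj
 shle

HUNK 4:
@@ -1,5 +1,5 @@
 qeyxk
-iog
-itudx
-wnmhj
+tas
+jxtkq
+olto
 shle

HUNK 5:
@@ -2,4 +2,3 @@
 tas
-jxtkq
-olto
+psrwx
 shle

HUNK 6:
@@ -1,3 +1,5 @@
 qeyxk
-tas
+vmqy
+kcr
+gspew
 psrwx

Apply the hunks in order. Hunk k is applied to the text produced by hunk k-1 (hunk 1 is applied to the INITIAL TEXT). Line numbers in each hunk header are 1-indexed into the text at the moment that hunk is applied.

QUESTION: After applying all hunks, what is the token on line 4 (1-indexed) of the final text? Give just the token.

Hunk 1: at line 2 remove [goc,lknm,xcwby] add [yoryt,wnmhj] -> 5 lines: qeyxk iog yoryt wnmhj shle
Hunk 2: at line 1 remove [yoryt] add [fllzl] -> 5 lines: qeyxk iog fllzl wnmhj shle
Hunk 3: at line 1 remove [fllzl] add [itudx] -> 5 lines: qeyxk iog itudx wnmhj shle
Hunk 4: at line 1 remove [iog,itudx,wnmhj] add [tas,jxtkq,olto] -> 5 lines: qeyxk tas jxtkq olto shle
Hunk 5: at line 2 remove [jxtkq,olto] add [psrwx] -> 4 lines: qeyxk tas psrwx shle
Hunk 6: at line 1 remove [tas] add [vmqy,kcr,gspew] -> 6 lines: qeyxk vmqy kcr gspew psrwx shle
Final line 4: gspew

Answer: gspew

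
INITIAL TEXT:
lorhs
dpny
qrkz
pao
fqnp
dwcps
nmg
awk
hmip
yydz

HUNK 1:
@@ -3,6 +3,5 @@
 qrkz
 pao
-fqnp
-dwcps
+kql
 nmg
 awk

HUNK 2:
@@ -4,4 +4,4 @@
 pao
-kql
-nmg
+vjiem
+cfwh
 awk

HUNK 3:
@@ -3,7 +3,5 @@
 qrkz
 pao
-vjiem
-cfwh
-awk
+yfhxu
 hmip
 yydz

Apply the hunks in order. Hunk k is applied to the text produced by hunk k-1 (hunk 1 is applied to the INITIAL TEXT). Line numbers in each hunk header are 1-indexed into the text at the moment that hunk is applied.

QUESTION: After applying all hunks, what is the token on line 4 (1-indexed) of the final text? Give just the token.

Answer: pao

Derivation:
Hunk 1: at line 3 remove [fqnp,dwcps] add [kql] -> 9 lines: lorhs dpny qrkz pao kql nmg awk hmip yydz
Hunk 2: at line 4 remove [kql,nmg] add [vjiem,cfwh] -> 9 lines: lorhs dpny qrkz pao vjiem cfwh awk hmip yydz
Hunk 3: at line 3 remove [vjiem,cfwh,awk] add [yfhxu] -> 7 lines: lorhs dpny qrkz pao yfhxu hmip yydz
Final line 4: pao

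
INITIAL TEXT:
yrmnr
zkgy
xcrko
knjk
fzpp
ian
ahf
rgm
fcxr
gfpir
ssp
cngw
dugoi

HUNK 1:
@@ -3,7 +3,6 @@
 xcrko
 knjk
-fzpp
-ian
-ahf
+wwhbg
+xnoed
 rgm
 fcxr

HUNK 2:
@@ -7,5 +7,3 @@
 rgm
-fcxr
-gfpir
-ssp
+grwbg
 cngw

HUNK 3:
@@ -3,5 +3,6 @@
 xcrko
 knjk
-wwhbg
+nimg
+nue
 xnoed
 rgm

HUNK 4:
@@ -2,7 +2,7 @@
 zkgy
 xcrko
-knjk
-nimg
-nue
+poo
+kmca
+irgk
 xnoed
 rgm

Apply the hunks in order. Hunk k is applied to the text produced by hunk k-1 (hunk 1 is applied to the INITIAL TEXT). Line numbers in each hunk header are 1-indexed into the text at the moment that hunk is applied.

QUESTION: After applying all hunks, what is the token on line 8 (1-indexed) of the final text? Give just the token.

Hunk 1: at line 3 remove [fzpp,ian,ahf] add [wwhbg,xnoed] -> 12 lines: yrmnr zkgy xcrko knjk wwhbg xnoed rgm fcxr gfpir ssp cngw dugoi
Hunk 2: at line 7 remove [fcxr,gfpir,ssp] add [grwbg] -> 10 lines: yrmnr zkgy xcrko knjk wwhbg xnoed rgm grwbg cngw dugoi
Hunk 3: at line 3 remove [wwhbg] add [nimg,nue] -> 11 lines: yrmnr zkgy xcrko knjk nimg nue xnoed rgm grwbg cngw dugoi
Hunk 4: at line 2 remove [knjk,nimg,nue] add [poo,kmca,irgk] -> 11 lines: yrmnr zkgy xcrko poo kmca irgk xnoed rgm grwbg cngw dugoi
Final line 8: rgm

Answer: rgm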